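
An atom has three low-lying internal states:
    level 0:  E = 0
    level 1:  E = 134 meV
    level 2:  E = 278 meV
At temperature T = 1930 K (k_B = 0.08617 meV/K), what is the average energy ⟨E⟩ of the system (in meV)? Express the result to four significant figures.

68.58 meV

k_BT = 0.08617 × 1930 K = 166.308 meV.
Eᵢ/kT = 0, 0.805734, 1.67160.
Z = Σ e^(−Eᵢ/kT) = e^(−0) + e^(−0.805734) + e^(−1.67160) = 1.00000 + 0.446760 + 0.187946 = 1.63471.
⟨E⟩ = Σ Eᵢ e^(−Eᵢ/kT) / Z = (0·1.00000 + 134·0.446760 + 278·0.187946) / 1.63471 = 68.58 meV.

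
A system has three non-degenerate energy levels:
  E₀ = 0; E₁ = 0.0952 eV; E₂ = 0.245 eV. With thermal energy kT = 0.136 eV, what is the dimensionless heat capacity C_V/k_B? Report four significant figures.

0.3181

Eᵢ/kT = 0, 0.700000, 1.80147.
Z = Σ e^(−Eᵢ/kT) = e^(−0) + e^(−0.700000) + e^(−1.80147) = 1.00000 + 0.496585 + 0.165056 = 1.66164.
⟨E⟩ = 0.0527874 eV, ⟨E²⟩ = 0.00867099 eV².
C_V/k_B = (⟨E²⟩ − ⟨E⟩²)/(kT)² = (0.00867099 − 0.00278651)/0.0184960 = 0.3181.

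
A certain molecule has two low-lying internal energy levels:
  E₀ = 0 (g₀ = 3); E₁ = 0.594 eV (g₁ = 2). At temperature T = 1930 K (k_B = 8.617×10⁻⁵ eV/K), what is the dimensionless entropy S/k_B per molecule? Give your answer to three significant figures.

1.18

k_BT = 8.617×10⁻⁵ × 1930 K = 0.16631 eV.
Eᵢ/kT = 0, 3.5716.
Z = Σ gᵢe^(−Eᵢ/kT) = 3·e^(−0) + 2·e^(−3.5716) = 3.0000 + 0.056222 = 3.0562.
⟨E⟩ = Σ EᵢPᵢ = 0.010927 eV.
S/k_B = ln Z + ⟨E⟩/kT = ln(3.0562) + 0.010927/0.16631 = 1.1172 + 0.065703 = 1.18.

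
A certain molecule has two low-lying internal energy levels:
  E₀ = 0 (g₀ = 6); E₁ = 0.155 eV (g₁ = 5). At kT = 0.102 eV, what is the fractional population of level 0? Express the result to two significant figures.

Eᵢ/kT = 0, 1.520.
Z = Σ gᵢe^(−Eᵢ/kT) = 6·e^(−0) + 5·e^(−1.520) = 6.000 + 1.094 = 7.094.
P₀ = g₀ e^(−E₀/kT) / Z = 6.000/7.094 = 0.85.

0.85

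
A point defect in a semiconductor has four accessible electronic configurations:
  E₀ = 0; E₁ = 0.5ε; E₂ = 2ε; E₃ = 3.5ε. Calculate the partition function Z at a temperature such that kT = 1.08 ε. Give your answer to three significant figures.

Z = 1.83

Eᵢ/kT = 0, 0.46296, 1.8519, 3.2407.
Z = Σ e^(−Eᵢ/kT) = e^(−0) + e^(−0.46296) + e^(−1.8519) + e^(−3.2407) = 1.0000 + 0.62942 + 0.15694 + 0.039136 = 1.8255.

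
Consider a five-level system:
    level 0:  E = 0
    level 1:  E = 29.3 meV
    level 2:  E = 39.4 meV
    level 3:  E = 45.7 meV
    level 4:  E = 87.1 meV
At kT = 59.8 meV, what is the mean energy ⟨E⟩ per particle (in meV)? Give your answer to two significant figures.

28 meV

Eᵢ/kT = 0, 0.4900, 0.6589, 0.7642, 1.457.
Z = Σ e^(−Eᵢ/kT) = e^(−0) + e^(−0.4900) + e^(−0.6589) + e^(−0.7642) + e^(−1.457) = 1.000 + 0.6126 + 0.5174 + 0.4657 + 0.2329 = 2.829.
⟨E⟩ = Σ Eᵢ e^(−Eᵢ/kT) / Z = (0·1.000 + 29.3·0.6126 + 39.4·0.5174 + 45.7·0.4657 + 87.1·0.2329) / 2.829 = 28 meV.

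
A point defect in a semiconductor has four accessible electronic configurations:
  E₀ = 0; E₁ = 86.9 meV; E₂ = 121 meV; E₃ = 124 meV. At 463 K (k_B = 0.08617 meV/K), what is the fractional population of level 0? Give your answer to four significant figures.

k_BT = 0.08617 × 463 K = 39.8967 meV.
Eᵢ/kT = 0, 2.17813, 3.03283, 3.10803.
Z = Σ e^(−Eᵢ/kT) = e^(−0) + e^(−2.17813) + e^(−3.03283) + e^(−3.10803) = 1.00000 + 0.113253 + 0.0481791 + 0.0446889 = 1.20612.
P₀ = e^(−E₀/kT) / Z = 1.00000/1.20612 = 0.8291.

0.8291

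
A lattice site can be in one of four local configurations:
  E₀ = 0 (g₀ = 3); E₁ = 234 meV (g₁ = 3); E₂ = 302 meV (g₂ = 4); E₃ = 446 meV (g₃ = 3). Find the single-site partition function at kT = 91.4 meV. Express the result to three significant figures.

Z = 3.40

Eᵢ/kT = 0, 2.5602, 3.3042, 4.8796.
Z = Σ gᵢe^(−Eᵢ/kT) = 3·e^(−0) + 3·e^(−2.5602) + 4·e^(−3.3042) + 3·e^(−4.8796) = 3.0000 + 0.23187 + 0.14691 + 0.022800 = 3.4016.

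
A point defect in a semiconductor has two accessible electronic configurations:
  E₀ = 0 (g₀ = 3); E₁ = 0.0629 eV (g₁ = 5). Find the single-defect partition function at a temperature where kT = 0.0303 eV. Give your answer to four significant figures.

Z = 3.627

Eᵢ/kT = 0, 2.07591.
Z = Σ gᵢe^(−Eᵢ/kT) = 3·e^(−0) + 5·e^(−2.07591) = 3.00000 + 0.627211 = 3.62721.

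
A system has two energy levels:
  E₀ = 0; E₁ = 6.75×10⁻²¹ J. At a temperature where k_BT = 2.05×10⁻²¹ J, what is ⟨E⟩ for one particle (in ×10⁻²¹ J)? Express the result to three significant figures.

0.242 ×10⁻²¹ J

Eᵢ/kT = 0, 3.2927.
Z = Σ e^(−Eᵢ/kT) = e^(−0) + e^(−3.2927) = 1.0000 + 0.037153 = 1.0372.
⟨E⟩ = Σ Eᵢ e^(−Eᵢ/kT) / Z = (0·1.0000 + 6.75·0.037153) / 1.0372 = 0.242 ×10⁻²¹ J.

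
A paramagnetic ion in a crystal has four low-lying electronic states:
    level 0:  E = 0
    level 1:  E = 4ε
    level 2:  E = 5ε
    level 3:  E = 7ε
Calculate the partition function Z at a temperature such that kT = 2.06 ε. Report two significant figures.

Z = 1.3

Eᵢ/kT = 0, 1.942, 2.427, 3.398.
Z = Σ e^(−Eᵢ/kT) = e^(−0) + e^(−1.942) + e^(−2.427) + e^(−3.398) = 1.000 + 0.1434 + 0.08830 + 0.03344 = 1.265.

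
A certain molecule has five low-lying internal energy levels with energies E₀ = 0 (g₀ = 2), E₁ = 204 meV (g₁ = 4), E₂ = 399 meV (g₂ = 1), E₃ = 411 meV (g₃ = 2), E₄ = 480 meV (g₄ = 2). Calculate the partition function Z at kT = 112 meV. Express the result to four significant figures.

Eᵢ/kT = 0, 1.82143, 3.56250, 3.66964, 4.28571.
Z = Σ gᵢe^(−Eᵢ/kT) = 2·e^(−0) + 4·e^(−1.82143) + 1·e^(−3.56250) + 2·e^(−3.66964) + 2·e^(−4.28571) = 2.00000 + 0.647177 + 0.0283678 + 0.0509713 + 0.0275277 = 2.75404.

Z = 2.754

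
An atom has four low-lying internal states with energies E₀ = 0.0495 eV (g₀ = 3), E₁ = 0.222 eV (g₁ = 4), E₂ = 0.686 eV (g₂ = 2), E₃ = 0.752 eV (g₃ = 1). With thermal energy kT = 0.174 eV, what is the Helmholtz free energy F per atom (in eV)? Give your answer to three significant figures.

Eᵢ/kT = 0.28448, 1.2759, 3.9425, 4.3218.
Z = Σ gᵢe^(−Eᵢ/kT) = 3·e^(−0.28448) + 4·e^(−1.2759) + 2·e^(−3.9425) + 1·e^(−4.3218) = 2.2572 + 1.1167 + 0.038799 + 0.013276 = 3.4260.
F = −kT ln Z = −0.174 × ln(3.4260) = −0.174 × 1.2314 = -0.214 eV.

-0.214 eV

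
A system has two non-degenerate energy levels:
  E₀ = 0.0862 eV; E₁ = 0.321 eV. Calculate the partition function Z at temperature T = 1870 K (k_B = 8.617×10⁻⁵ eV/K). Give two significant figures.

k_BT = 8.617×10⁻⁵ × 1870 K = 0.1611 eV.
Eᵢ/kT = 0.5351, 1.993.
Z = Σ e^(−Eᵢ/kT) = e^(−0.5351) + e^(−1.993) = 0.5856 + 0.1363 = 0.7219.

Z = 0.72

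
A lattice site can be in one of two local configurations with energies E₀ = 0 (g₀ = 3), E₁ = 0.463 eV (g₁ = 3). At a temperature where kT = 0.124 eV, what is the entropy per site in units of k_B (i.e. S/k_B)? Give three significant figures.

1.21

Eᵢ/kT = 0, 3.7339.
Z = Σ gᵢe^(−Eᵢ/kT) = 3·e^(−0) + 3·e^(−3.7339) = 3.0000 + 0.071698 = 3.0717.
⟨E⟩ = Σ EᵢPᵢ = 0.010807 eV.
S/k_B = ln Z + ⟨E⟩/kT = ln(3.0717) + 0.010807/0.124 = 1.1222 + 0.087153 = 1.21.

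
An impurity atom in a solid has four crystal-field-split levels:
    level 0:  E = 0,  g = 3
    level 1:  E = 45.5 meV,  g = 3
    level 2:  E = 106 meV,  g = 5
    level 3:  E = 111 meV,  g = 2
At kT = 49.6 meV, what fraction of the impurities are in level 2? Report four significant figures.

0.1179

Eᵢ/kT = 0, 0.917339, 2.13710, 2.23790.
Z = Σ gᵢe^(−Eᵢ/kT) = 3·e^(−0) + 3·e^(−0.917339) + 5·e^(−2.13710) + 2·e^(−2.23790) = 3.00000 + 1.19874 + 0.589983 + 0.213365 = 5.00209.
P₂ = g₂ e^(−E₂/kT) / Z = 0.589983/5.00209 = 0.1179.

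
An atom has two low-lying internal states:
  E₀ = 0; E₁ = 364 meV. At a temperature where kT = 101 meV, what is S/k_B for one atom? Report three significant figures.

Eᵢ/kT = 0, 3.6040.
Z = Σ e^(−Eᵢ/kT) = e^(−0) + e^(−3.6040) = 1.0000 + 0.027215 = 1.0272.
⟨E⟩ = Σ EᵢPᵢ = 9.6439 meV.
S/k_B = ln Z + ⟨E⟩/kT = ln(1.0272) + 9.6439/101 = 0.026837 + 0.095484 = 0.122.

0.122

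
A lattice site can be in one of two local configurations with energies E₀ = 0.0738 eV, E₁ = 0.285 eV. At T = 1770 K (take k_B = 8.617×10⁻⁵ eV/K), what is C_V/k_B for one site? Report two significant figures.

k_BT = 8.617×10⁻⁵ × 1770 K = 0.1525 eV.
Eᵢ/kT = 0.4839, 1.869.
Z = Σ e^(−Eᵢ/kT) = e^(−0.4839) + e^(−1.869) = 0.6164 + 0.1543 = 0.7707.
⟨E⟩ = 0.1161 eV, ⟨E²⟩ = 0.02062 eV².
C_V/k_B = (⟨E²⟩ − ⟨E⟩²)/(kT)² = (0.02062 − 0.01348)/0.02326 = 0.31.

0.31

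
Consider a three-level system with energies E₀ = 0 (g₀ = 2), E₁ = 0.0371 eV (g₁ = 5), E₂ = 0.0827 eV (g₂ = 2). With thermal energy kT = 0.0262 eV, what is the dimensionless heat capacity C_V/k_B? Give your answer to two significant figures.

Eᵢ/kT = 0, 1.416, 3.156.
Z = Σ gᵢe^(−Eᵢ/kT) = 2·e^(−0) + 5·e^(−1.416) + 2·e^(−3.156) = 2.000 + 1.213 + 0.08519 = 3.298.
⟨E⟩ = 0.01578 eV, ⟨E²⟩ = 0.0006829 eV².
C_V/k_B = (⟨E²⟩ − ⟨E⟩²)/(kT)² = (0.0006829 − 0.0002490)/0.0006864 = 0.63.

0.63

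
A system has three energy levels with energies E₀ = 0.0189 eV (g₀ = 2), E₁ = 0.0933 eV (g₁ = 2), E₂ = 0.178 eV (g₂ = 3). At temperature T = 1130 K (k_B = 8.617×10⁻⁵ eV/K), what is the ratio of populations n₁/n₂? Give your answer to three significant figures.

1.59

k_BT = 8.617×10⁻⁵ × 1130 K = 0.097372 eV.
n₁/n₂ = (g₁/g₂) exp[−(E₁−E₂)/kT] = (2/3) × exp(−(-0.0847 eV)/(0.097372 eV)) = (2/3) × exp(0.86986) = 1.59.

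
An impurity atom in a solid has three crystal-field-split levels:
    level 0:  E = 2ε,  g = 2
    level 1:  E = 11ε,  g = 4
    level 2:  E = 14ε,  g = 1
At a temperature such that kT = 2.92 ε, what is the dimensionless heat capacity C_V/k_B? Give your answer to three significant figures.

Eᵢ/kT = 0.68493, 3.7671, 4.7945.
Z = Σ gᵢe^(−Eᵢ/kT) = 2·e^(−0.68493) + 4·e^(−3.7671) + 1·e^(−4.7945) = 1.0083 + 0.092476 + 0.0082751 = 1.1091.
⟨E⟩ = 2.8399 ε, ⟨E²⟩ = 15.188 ε².
C_V/k_B = (⟨E²⟩ − ⟨E⟩²)/(kT)² = (15.188 − 8.0650)/8.5264 = 0.835.

0.835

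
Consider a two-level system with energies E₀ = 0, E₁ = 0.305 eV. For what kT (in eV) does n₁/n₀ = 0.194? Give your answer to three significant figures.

n₁/n₀ = exp[−(E₁−E₀)/kT] = 0.194.
⇒ (E₁−E₀)/kT = ln(1/0.194) = ln(5.1546) = 1.6399.
kT = 0.305 eV / 1.6399 = 0.186 eV.

0.186 eV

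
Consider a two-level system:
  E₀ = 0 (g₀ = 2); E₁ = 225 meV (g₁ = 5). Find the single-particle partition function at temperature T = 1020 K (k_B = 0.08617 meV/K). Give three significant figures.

Z = 2.39

k_BT = 0.08617 × 1020 K = 87.893 meV.
Eᵢ/kT = 0, 2.5599.
Z = Σ gᵢe^(−Eᵢ/kT) = 2·e^(−0) + 5·e^(−2.5599) = 2.0000 + 0.38656 = 2.3866.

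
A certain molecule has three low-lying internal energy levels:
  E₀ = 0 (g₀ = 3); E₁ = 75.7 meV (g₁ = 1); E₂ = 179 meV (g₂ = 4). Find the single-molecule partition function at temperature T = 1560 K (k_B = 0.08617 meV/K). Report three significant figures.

k_BT = 0.08617 × 1560 K = 134.43 meV.
Eᵢ/kT = 0, 0.56312, 1.3315.
Z = Σ gᵢe^(−Eᵢ/kT) = 3·e^(−0) + 1·e^(−0.56312) + 4·e^(−1.3315) = 3.0000 + 0.56943 + 1.0563 = 4.6257.

Z = 4.63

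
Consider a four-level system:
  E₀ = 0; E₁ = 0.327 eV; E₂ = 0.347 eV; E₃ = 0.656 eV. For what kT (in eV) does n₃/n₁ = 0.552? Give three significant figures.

0.554 eV

n₃/n₁ = exp[−(E₃−E₁)/kT] = 0.552.
⇒ (E₃−E₁)/kT = ln(1/0.552) = ln(1.8116) = 0.59421.
kT = 0.329 eV / 0.59421 = 0.554 eV.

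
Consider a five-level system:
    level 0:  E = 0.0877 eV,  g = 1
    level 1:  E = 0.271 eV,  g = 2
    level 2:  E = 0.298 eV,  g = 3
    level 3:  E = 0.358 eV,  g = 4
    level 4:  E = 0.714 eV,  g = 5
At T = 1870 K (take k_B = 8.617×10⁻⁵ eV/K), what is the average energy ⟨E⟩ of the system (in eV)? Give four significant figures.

k_BT = 8.617×10⁻⁵ × 1870 K = 0.161138 eV.
Eᵢ/kT = 0.544254, 1.68179, 1.84935, 2.22170, 4.43098.
Z = Σ gᵢe^(−Eᵢ/kT) = 1·e^(−0.544254) + 2·e^(−1.68179) + 3·e^(−1.84935) + 4·e^(−2.22170) + 5·e^(−4.43098) = 0.580275 + 0.372081 + 0.472018 + 0.433699 + 0.0595141 = 1.91759.
⟨E⟩ = Σ Eᵢ gᵢe^(−Eᵢ/kT) / Z = (0.0877·0.580275 + 0.271·0.372081 + 0.298·0.472018 + 0.358·0.433699 + 0.714·0.0595141) / 1.91759 = 0.2556 eV.

0.2556 eV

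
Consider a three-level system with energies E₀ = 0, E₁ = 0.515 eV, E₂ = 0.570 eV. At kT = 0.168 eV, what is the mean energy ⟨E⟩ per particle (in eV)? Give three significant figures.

0.0400 eV

Eᵢ/kT = 0, 3.0655, 3.3929.
Z = Σ e^(−Eᵢ/kT) = e^(−0) + e^(−3.0655) + e^(−3.3929) = 1.0000 + 0.046631 + 0.033611 = 1.0802.
⟨E⟩ = Σ Eᵢ e^(−Eᵢ/kT) / Z = (0·1.0000 + 0.515·0.046631 + 0.570·0.033611) / 1.0802 = 0.0400 eV.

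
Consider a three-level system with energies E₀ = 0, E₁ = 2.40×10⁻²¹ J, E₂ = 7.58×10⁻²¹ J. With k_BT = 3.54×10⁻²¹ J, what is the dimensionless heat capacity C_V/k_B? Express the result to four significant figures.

0.3407

Eᵢ/kT = 0, 0.677966, 2.14124.
Z = Σ e^(−Eᵢ/kT) = e^(−0) + e^(−0.677966) + e^(−2.14124) = 1.00000 + 0.507649 + 0.117509 = 1.62516.
⟨E⟩ = 1.29777, ⟨E²⟩ = 5.95369.
C_V/k_B = (⟨E²⟩ − ⟨E⟩²)/(kT)² = (5.95369 − 1.68421)/12.5316 = 0.3407.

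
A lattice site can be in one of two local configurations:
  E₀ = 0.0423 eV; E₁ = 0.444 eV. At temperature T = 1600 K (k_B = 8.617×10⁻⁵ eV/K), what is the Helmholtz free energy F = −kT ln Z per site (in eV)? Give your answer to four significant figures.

0.03501 eV

k_BT = 8.617×10⁻⁵ × 1600 K = 0.137872 eV.
Eᵢ/kT = 0.306806, 3.22038.
Z = Σ e^(−Eᵢ/kT) = e^(−0.306806) + e^(−3.22038) = 0.735793 + 0.0399399 = 0.775733.
F = −kT ln Z = −0.137872 × ln(0.775733) = −0.137872 × -0.253947 = 0.03501 eV.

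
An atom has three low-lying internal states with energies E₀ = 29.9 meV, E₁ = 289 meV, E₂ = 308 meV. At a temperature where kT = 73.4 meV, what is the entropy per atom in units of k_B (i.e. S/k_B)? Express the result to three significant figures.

Eᵢ/kT = 0.40736, 3.9373, 4.1962.
Z = Σ e^(−Eᵢ/kT) = e^(−0.40736) + e^(−3.9373) + e^(−4.1962) = 0.66540 + 0.019501 + 0.015053 = 0.69995.
⟨E⟩ = Σ EᵢPᵢ = 43.100 meV.
S/k_B = ln Z + ⟨E⟩/kT = ln(0.69995) + 43.100/73.4 = -0.35675 + 0.58719 = 0.230.

0.230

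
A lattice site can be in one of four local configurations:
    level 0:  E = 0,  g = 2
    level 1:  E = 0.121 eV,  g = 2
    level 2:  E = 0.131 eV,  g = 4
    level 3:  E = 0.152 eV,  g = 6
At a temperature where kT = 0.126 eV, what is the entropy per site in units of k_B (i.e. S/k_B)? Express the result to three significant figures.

Eᵢ/kT = 0, 0.96032, 1.0397, 1.2063.
Z = Σ gᵢe^(−Eᵢ/kT) = 2·e^(−0) + 2·e^(−0.96032) + 4·e^(−1.0397) + 6·e^(−1.2063) = 2.0000 + 0.76554 + 1.4142 + 1.7958 = 5.9755.
⟨E⟩ = Σ EᵢPᵢ = 0.092185 eV.
S/k_B = ln Z + ⟨E⟩/kT = ln(5.9755) + 0.092185/0.126 = 1.7877 + 0.73163 = 2.52.

2.52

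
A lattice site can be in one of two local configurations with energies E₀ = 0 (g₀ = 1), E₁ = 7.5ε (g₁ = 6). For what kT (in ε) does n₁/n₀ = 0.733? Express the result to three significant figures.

n₁/n₀ = (g₁/g₀) exp[−(E₁−E₀)/kT] = 0.733.
⇒ (E₁−E₀)/kT = ln((6/1)/0.733) = ln(8.1855) = 2.1024.
kT = 7.5ε / 2.1024 = 3.57 ε.

3.57 ε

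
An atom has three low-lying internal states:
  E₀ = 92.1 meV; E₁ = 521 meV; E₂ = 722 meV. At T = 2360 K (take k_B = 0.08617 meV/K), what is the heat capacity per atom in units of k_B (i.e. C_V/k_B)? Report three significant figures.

0.719

k_BT = 0.08617 × 2360 K = 203.36 meV.
Eᵢ/kT = 0.45289, 2.5620, 3.5504.
Z = Σ e^(−Eᵢ/kT) = e^(−0.45289) + e^(−2.5620) + e^(−3.5504) = 0.63579 + 0.077150 + 0.028713 = 0.74165.
⟨E⟩ = 161.10 meV, ⟨E²⟩ = 55690 meV².
C_V/k_B = (⟨E²⟩ − ⟨E⟩²)/(kT)² = (55690 − 25953)/41355 = 0.719.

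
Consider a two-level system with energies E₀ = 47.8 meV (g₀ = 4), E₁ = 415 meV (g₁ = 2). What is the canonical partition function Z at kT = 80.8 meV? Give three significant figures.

Eᵢ/kT = 0.59158, 5.1361.
Z = Σ gᵢe^(−Eᵢ/kT) = 4·e^(−0.59158) + 2·e^(−5.1361) = 2.2138 + 0.011761 = 2.2256.

Z = 2.23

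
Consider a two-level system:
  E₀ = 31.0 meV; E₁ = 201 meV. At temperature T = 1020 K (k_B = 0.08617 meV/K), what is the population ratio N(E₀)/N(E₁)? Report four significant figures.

6.918

k_BT = 0.08617 × 1020 K = 87.8934 meV.
n₀/n₁ = exp[−(E₀−E₁)/kT] = exp(−(-170.0 meV)/(87.8934 meV)) = exp(1.93416) = 6.918.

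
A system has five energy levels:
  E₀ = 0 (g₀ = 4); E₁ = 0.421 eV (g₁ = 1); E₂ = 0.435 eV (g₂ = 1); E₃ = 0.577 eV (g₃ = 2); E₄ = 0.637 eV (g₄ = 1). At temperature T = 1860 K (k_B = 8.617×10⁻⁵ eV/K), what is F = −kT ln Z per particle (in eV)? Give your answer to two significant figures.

k_BT = 8.617×10⁻⁵ × 1860 K = 0.1603 eV.
Eᵢ/kT = 0, 2.626, 2.714, 3.600, 3.974.
Z = Σ gᵢe^(−Eᵢ/kT) = 4·e^(−0) + 1·e^(−2.626) + 1·e^(−2.714) + 2·e^(−3.600) + 1·e^(−3.974) = 4.000 + 0.07237 + 0.06627 + 0.05465 + 0.01880 = 4.212.
F = −kT ln Z = −0.1603 × ln(4.212) = −0.1603 × 1.438 = -0.23 eV.

-0.23 eV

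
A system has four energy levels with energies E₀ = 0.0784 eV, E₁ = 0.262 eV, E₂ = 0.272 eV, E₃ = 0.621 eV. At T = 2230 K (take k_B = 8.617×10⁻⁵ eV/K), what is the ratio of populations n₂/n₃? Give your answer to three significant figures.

k_BT = 8.617×10⁻⁵ × 2230 K = 0.19216 eV.
n₂/n₃ = exp[−(E₂−E₃)/kT] = exp(−(-0.349 eV)/(0.19216 eV)) = exp(1.8162) = 6.15.

6.15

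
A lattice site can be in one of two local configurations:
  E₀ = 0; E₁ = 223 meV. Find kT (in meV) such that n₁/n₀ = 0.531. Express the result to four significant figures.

n₁/n₀ = exp[−(E₁−E₀)/kT] = 0.531.
⇒ (E₁−E₀)/kT = ln(1/0.531) = ln(1.88324) = 0.632994.
kT = 223 meV / 0.632994 = 352.3 meV.

352.3 meV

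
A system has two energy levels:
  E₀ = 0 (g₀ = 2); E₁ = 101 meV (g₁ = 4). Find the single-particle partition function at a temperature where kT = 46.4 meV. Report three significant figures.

Z = 2.45

Eᵢ/kT = 0, 2.1767.
Z = Σ gᵢe^(−Eᵢ/kT) = 2·e^(−0) + 4·e^(−2.1767) = 2.0000 + 0.45366 = 2.4537.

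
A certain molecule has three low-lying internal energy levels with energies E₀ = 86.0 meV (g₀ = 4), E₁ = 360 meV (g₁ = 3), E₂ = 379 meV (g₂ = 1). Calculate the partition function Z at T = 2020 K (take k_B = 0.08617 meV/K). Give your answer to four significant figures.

k_BT = 0.08617 × 2020 K = 174.063 meV.
Eᵢ/kT = 0.494074, 2.06822, 2.17737.
Z = Σ gᵢe^(−Eᵢ/kT) = 4·e^(−0.494074) + 3·e^(−2.06822) + 1·e^(−2.17737) = 2.44054 + 0.379232 + 0.113339 = 2.93311.

Z = 2.933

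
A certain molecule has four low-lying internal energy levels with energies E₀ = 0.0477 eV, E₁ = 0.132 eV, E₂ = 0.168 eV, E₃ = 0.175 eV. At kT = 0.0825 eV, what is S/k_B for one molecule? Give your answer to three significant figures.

1.17

Eᵢ/kT = 0.57818, 1.6000, 2.0364, 2.1212.
Z = Σ e^(−Eᵢ/kT) = e^(−0.57818) + e^(−1.6000) + e^(−2.0364) + e^(−2.1212) = 0.56092 + 0.20190 + 0.13050 + 0.11989 = 1.0132.
⟨E⟩ = Σ EᵢPᵢ = 0.095057 eV.
S/k_B = ln Z + ⟨E⟩/kT = ln(1.0132) + 0.095057/0.0825 = 0.013114 + 1.1522 = 1.17.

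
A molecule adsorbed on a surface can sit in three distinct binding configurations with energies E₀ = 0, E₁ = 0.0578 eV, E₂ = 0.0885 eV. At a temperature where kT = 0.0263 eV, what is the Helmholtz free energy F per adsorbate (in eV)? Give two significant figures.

-0.0036 eV

Eᵢ/kT = 0, 2.198, 3.365.
Z = Σ e^(−Eᵢ/kT) = e^(−0) + e^(−2.198) + e^(−3.365) = 1.000 + 0.1110 + 0.03456 = 1.146.
F = −kT ln Z = −0.0263 × ln(1.146) = −0.0263 × 0.1363 = -0.0036 eV.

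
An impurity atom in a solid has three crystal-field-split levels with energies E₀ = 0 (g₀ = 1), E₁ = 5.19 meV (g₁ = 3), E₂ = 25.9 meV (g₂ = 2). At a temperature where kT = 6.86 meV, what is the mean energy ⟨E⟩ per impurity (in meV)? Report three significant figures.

Eᵢ/kT = 0, 0.75656, 3.7755.
Z = Σ gᵢe^(−Eᵢ/kT) = 1·e^(−0) + 3·e^(−0.75656) + 2·e^(−3.7755) = 1.0000 + 1.4078 + 0.045851 = 2.4537.
⟨E⟩ = Σ Eᵢ gᵢe^(−Eᵢ/kT) / Z = (0·1.0000 + 5.19·1.4078 + 25.9·0.045851) / 2.4537 = 3.46 meV.

3.46 meV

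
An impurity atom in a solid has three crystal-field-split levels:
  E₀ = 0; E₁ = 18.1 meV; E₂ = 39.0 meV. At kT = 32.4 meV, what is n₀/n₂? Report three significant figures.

3.33

n₀/n₂ = exp[−(E₀−E₂)/kT] = exp(−(-39.0 meV)/(32.4 meV)) = exp(1.2037) = 3.33.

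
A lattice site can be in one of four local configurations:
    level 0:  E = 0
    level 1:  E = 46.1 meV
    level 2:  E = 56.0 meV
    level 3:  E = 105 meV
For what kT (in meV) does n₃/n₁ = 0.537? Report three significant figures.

n₃/n₁ = exp[−(E₃−E₁)/kT] = 0.537.
⇒ (E₃−E₁)/kT = ln(1/0.537) = ln(1.8622) = 0.62176.
kT = 58.9 meV / 0.62176 = 94.7 meV.

94.7 meV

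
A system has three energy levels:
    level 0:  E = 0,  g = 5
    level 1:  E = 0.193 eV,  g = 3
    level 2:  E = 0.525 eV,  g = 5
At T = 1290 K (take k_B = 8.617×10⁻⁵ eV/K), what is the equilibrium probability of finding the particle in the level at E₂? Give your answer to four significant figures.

k_BT = 8.617×10⁻⁵ × 1290 K = 0.111159 eV.
Eᵢ/kT = 0, 1.73625, 4.72296.
Z = Σ gᵢe^(−Eᵢ/kT) = 5·e^(−0) + 3·e^(−1.73625) + 5·e^(−4.72296) = 5.00000 + 0.528540 + 0.0444441 = 5.57298.
P₂ = g₂ e^(−E₂/kT) / Z = 0.0444441/5.57298 = 0.007975.

0.007975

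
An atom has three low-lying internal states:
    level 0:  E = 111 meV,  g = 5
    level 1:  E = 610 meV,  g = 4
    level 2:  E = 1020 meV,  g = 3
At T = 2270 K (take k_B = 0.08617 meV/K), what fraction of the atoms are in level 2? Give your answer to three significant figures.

0.00539

k_BT = 0.08617 × 2270 K = 195.61 meV.
Eᵢ/kT = 0.56746, 3.1184, 5.2145.
Z = Σ gᵢe^(−Eᵢ/kT) = 5·e^(−0.56746) + 4·e^(−3.1184) + 3·e^(−5.2145) = 2.8348 + 0.17691 + 0.016311 = 3.0280.
P₂ = g₂ e^(−E₂/kT) / Z = 0.016311/3.0280 = 0.00539.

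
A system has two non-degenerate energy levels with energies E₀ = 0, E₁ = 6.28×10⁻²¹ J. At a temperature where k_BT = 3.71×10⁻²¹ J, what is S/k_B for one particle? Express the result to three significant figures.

Eᵢ/kT = 0, 1.6927.
Z = Σ e^(−Eᵢ/kT) = e^(−0) + e^(−1.6927) = 1.0000 + 0.18402 = 1.1840.
⟨E⟩ = Σ EᵢPᵢ = 0.97605 ×10⁻²¹ J.
S/k_B = ln Z + ⟨E⟩/kT = ln(1.1840) + 0.97605/3.71 = 0.16890 + 0.26309 = 0.432.

0.432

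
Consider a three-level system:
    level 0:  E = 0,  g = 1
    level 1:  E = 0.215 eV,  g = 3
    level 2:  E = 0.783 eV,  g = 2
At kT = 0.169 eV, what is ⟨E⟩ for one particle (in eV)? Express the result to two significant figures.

0.11 eV

Eᵢ/kT = 0, 1.272, 4.633.
Z = Σ gᵢe^(−Eᵢ/kT) = 1·e^(−0) + 3·e^(−1.272) + 2·e^(−4.633) = 1.000 + 0.8408 + 0.01945 = 1.860.
⟨E⟩ = Σ Eᵢ gᵢe^(−Eᵢ/kT) / Z = (0·1.000 + 0.215·0.8408 + 0.783·0.01945) / 1.860 = 0.11 eV.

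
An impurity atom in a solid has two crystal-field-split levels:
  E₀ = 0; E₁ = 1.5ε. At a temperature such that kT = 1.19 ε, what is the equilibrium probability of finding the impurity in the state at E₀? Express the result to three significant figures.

Eᵢ/kT = 0, 1.2605.
Z = Σ e^(−Eᵢ/kT) = e^(−0) + e^(−1.2605) = 1.0000 + 0.28351 = 1.2835.
P₀ = e^(−E₀/kT) / Z = 1.0000/1.2835 = 0.779.

0.779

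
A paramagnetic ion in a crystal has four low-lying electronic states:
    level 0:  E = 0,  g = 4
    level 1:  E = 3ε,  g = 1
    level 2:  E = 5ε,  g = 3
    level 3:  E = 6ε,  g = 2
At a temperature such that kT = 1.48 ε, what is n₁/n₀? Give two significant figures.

0.033

n₁/n₀ = (g₁/g₀) exp[−(E₁−E₀)/kT] = (1/4) × exp(−(3ε)/(1.48ε)) = (1/4) × exp(-2.027) = 0.033.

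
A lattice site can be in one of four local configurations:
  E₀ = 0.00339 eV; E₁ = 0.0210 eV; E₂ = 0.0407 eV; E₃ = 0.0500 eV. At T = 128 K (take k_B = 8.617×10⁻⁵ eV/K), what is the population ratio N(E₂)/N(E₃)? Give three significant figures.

2.32

k_BT = 8.617×10⁻⁵ × 128 K = 0.011030 eV.
n₂/n₃ = exp[−(E₂−E₃)/kT] = exp(−(-0.0093 eV)/(0.011030 eV)) = exp(0.84316) = 2.32.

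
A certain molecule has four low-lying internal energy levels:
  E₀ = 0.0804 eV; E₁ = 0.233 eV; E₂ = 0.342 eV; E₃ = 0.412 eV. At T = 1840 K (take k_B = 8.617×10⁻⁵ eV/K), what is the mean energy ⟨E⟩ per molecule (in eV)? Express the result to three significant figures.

k_BT = 8.617×10⁻⁵ × 1840 K = 0.15855 eV.
Eᵢ/kT = 0.50710, 1.4696, 2.1570, 2.5985.
Z = Σ e^(−Eᵢ/kT) = e^(−0.50710) + e^(−1.4696) + e^(−2.1570) + e^(−2.5985) = 0.60224 + 0.23002 + 0.11567 + 0.074385 = 1.0223.
⟨E⟩ = Σ Eᵢ e^(−Eᵢ/kT) / Z = (0.0804·0.60224 + 0.233·0.23002 + 0.342·0.11567 + 0.412·0.074385) / 1.0223 = 0.168 eV.

0.168 eV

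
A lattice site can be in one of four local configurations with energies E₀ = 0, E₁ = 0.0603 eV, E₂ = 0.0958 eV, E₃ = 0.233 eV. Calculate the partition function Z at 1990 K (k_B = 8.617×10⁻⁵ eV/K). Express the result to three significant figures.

k_BT = 8.617×10⁻⁵ × 1990 K = 0.17148 eV.
Eᵢ/kT = 0, 0.35164, 0.55867, 1.3588.
Z = Σ e^(−Eᵢ/kT) = e^(−0) + e^(−0.35164) + e^(−0.55867) + e^(−1.3588) = 1.0000 + 0.70353 + 0.57197 + 0.25697 = 2.5325.

Z = 2.53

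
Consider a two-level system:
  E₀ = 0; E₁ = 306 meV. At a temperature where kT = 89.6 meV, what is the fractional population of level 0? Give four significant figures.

Eᵢ/kT = 0, 3.41518.
Z = Σ e^(−Eᵢ/kT) = e^(−0) + e^(−3.41518) = 1.00000 + 0.0328705 = 1.03287.
P₀ = e^(−E₀/kT) / Z = 1.00000/1.03287 = 0.9682.

0.9682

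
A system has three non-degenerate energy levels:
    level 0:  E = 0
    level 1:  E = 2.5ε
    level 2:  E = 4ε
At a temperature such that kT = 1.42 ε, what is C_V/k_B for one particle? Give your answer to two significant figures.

0.67

Eᵢ/kT = 0, 1.761, 2.817.
Z = Σ e^(−Eᵢ/kT) = e^(−0) + e^(−1.761) + e^(−2.817) = 1.000 + 0.1719 + 0.05979 = 1.232.
⟨E⟩ = 0.5429 ε, ⟨E²⟩ = 1.649 ε².
C_V/k_B = (⟨E²⟩ − ⟨E⟩²)/(kT)² = (1.649 − 0.2947)/2.016 = 0.67.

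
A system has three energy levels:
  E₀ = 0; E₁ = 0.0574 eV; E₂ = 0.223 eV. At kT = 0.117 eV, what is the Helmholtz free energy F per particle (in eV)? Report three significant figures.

Eᵢ/kT = 0, 0.49060, 1.9060.
Z = Σ e^(−Eᵢ/kT) = e^(−0) + e^(−0.49060) + e^(−1.9060) = 1.0000 + 0.61226 + 0.14867 = 1.7609.
F = −kT ln Z = −0.117 × ln(1.7609) = −0.117 × 0.56583 = -0.0662 eV.

-0.0662 eV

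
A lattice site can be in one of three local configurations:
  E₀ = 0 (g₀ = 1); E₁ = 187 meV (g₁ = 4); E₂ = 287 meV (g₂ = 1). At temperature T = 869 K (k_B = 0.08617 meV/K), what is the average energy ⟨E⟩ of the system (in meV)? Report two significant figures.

50 meV

k_BT = 0.08617 × 869 K = 74.88 meV.
Eᵢ/kT = 0, 2.497, 3.833.
Z = Σ gᵢe^(−Eᵢ/kT) = 1·e^(−0) + 4·e^(−2.497) + 1·e^(−3.833) = 1.000 + 0.3293 + 0.02164 = 1.351.
⟨E⟩ = Σ Eᵢ gᵢe^(−Eᵢ/kT) / Z = (0·1.000 + 187·0.3293 + 287·0.02164) / 1.351 = 50 meV.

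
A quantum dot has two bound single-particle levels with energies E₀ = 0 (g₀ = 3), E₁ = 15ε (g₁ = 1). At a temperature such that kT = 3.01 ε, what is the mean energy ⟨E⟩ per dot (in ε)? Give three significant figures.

0.0342 ε

Eᵢ/kT = 0, 4.9834.
Z = Σ gᵢe^(−Eᵢ/kT) = 3·e^(−0) + 1·e^(−4.9834) = 3.0000 + 0.0068507 = 3.0069.
⟨E⟩ = Σ Eᵢ gᵢe^(−Eᵢ/kT) / Z = (0·3.0000 + 15·0.0068507) / 3.0069 = 0.0342 ε.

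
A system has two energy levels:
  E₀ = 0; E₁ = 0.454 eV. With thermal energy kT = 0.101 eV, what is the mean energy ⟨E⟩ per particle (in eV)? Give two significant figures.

Eᵢ/kT = 0, 4.495.
Z = Σ e^(−Eᵢ/kT) = e^(−0) + e^(−4.495) = 1.000 + 0.01116 = 1.011.
⟨E⟩ = Σ Eᵢ e^(−Eᵢ/kT) / Z = (0·1.000 + 0.454·0.01116) / 1.011 = 0.0050 eV.

0.0050 eV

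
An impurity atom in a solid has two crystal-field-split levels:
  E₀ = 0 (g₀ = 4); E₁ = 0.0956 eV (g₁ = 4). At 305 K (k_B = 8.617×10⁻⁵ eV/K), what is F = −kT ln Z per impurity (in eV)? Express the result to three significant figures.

k_BT = 8.617×10⁻⁵ × 305 K = 0.026282 eV.
Eᵢ/kT = 0, 3.6375.
Z = Σ gᵢe^(−Eᵢ/kT) = 4·e^(−0) + 4·e^(−3.6375) = 4.0000 + 0.10527 = 4.1053.
F = −kT ln Z = −0.026282 × ln(4.1053) = −0.026282 × 1.4123 = -0.0371 eV.

-0.0371 eV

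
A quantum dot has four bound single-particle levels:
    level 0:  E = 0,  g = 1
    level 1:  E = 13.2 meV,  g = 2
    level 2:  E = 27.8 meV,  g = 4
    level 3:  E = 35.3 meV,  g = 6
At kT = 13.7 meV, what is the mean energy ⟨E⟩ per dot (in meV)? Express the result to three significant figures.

Eᵢ/kT = 0, 0.96350, 2.0292, 2.5766.
Z = Σ gᵢe^(−Eᵢ/kT) = 1·e^(−0) + 2·e^(−0.96350) + 4·e^(−2.0292) + 6·e^(−2.5766) = 1.0000 + 0.76311 + 0.52576 + 0.45619 = 2.7451.
⟨E⟩ = Σ Eᵢ gᵢe^(−Eᵢ/kT) / Z = (0·1.0000 + 13.2·0.76311 + 27.8·0.52576 + 35.3·0.45619) / 2.7451 = 14.9 meV.

14.9 meV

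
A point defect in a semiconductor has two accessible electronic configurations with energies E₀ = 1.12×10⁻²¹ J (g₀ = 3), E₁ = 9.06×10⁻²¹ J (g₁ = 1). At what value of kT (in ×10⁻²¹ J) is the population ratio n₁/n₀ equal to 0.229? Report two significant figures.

n₁/n₀ = (g₁/g₀) exp[−(E₁−E₀)/kT] = 0.229.
⇒ (E₁−E₀)/kT = ln((1/3)/0.229) = ln(1.456) = 0.3757.
kT = 7.94 ×10⁻²¹ J / 0.3757 = 21 ×10⁻²¹ J.

21 ×10⁻²¹ J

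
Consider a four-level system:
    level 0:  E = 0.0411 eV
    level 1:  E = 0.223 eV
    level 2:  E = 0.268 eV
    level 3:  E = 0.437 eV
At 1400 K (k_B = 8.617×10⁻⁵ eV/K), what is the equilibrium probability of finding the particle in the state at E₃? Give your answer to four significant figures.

0.02661

k_BT = 8.617×10⁻⁵ × 1400 K = 0.120638 eV.
Eᵢ/kT = 0.340689, 1.84851, 2.22152, 3.62241.
Z = Σ e^(−Eᵢ/kT) = e^(−0.340689) + e^(−1.84851) + e^(−2.22152) + e^(−3.62241) = 0.711280 + 0.157472 + 0.108444 + 0.0267182 = 1.00391.
P₃ = e^(−E₃/kT) / Z = 0.0267182/1.00391 = 0.02661.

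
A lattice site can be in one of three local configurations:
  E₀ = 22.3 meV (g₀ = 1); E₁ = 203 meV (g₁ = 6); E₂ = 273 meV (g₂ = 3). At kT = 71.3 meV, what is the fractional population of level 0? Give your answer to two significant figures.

0.64

Eᵢ/kT = 0.3128, 2.847, 3.829.
Z = Σ gᵢe^(−Eᵢ/kT) = 1·e^(−0.3128) + 6·e^(−2.847) + 3·e^(−3.829) = 0.7314 + 0.3481 + 0.06519 = 1.145.
P₀ = g₀ e^(−E₀/kT) / Z = 0.7314/1.145 = 0.64.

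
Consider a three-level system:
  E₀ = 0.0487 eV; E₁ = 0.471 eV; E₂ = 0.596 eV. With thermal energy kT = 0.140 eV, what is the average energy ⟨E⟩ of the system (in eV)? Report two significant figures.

Eᵢ/kT = 0.3479, 3.364, 4.257.
Z = Σ e^(−Eᵢ/kT) = e^(−0.3479) + e^(−3.364) + e^(−4.257) = 0.7062 + 0.03460 + 0.01416 = 0.7550.
⟨E⟩ = Σ Eᵢ e^(−Eᵢ/kT) / Z = (0.0487·0.7062 + 0.471·0.03460 + 0.596·0.01416) / 0.7550 = 0.078 eV.

0.078 eV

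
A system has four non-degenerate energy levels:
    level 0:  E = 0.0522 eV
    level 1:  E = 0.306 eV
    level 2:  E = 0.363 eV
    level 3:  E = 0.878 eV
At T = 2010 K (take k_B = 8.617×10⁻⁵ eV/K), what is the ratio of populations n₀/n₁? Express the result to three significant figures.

k_BT = 8.617×10⁻⁵ × 2010 K = 0.17320 eV.
n₀/n₁ = exp[−(E₀−E₁)/kT] = exp(−(-0.2538 eV)/(0.17320 eV)) = exp(1.4654) = 4.33.

4.33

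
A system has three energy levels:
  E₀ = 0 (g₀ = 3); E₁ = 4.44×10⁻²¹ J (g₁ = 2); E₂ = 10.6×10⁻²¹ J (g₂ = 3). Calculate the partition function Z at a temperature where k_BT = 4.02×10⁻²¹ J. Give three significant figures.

Z = 3.88

Eᵢ/kT = 0, 1.1045, 2.6368.
Z = Σ gᵢe^(−Eᵢ/kT) = 3·e^(−0) + 2·e^(−1.1045) + 3·e^(−2.6368) = 3.0000 + 0.66275 + 0.21477 = 3.8775.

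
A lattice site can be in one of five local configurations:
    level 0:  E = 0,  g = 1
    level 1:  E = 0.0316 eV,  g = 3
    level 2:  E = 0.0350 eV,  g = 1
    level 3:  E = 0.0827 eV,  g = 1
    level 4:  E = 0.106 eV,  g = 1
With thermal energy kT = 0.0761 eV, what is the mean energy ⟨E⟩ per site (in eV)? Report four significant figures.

0.03309 eV

Eᵢ/kT = 0, 0.415243, 0.459921, 1.08673, 1.39290.
Z = Σ gᵢe^(−Eᵢ/kT) = 1·e^(−0) + 3·e^(−0.415243) + 1·e^(−0.459921) + 1·e^(−1.08673) + 1·e^(−1.39290) = 1.00000 + 1.98054 + 0.631334 + 0.337318 + 0.248354 = 4.19755.
⟨E⟩ = Σ Eᵢ gᵢe^(−Eᵢ/kT) / Z = (0·1.00000 + 0.0316·1.98054 + 0.0350·0.631334 + 0.0827·0.337318 + 0.106·0.248354) / 4.19755 = 0.03309 eV.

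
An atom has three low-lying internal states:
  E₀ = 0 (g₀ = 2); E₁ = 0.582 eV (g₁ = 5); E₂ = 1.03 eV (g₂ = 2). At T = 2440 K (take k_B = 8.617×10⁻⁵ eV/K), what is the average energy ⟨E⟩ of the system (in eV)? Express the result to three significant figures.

k_BT = 8.617×10⁻⁵ × 2440 K = 0.21025 eV.
Eᵢ/kT = 0, 2.7681, 4.8989.
Z = Σ gᵢe^(−Eᵢ/kT) = 2·e^(−0) + 5·e^(−2.7681) + 2·e^(−4.8989) = 2.0000 + 0.31391 + 0.014910 = 2.3288.
⟨E⟩ = Σ Eᵢ gᵢe^(−Eᵢ/kT) / Z = (0·2.0000 + 0.582·0.31391 + 1.03·0.014910) / 2.3288 = 0.0850 eV.

0.0850 eV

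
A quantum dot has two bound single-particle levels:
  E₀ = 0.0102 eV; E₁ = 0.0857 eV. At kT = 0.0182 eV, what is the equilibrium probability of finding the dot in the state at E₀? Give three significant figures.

0.984

Eᵢ/kT = 0.56044, 4.7088.
Z = Σ e^(−Eᵢ/kT) = e^(−0.56044) + e^(−4.7088) = 0.57096 + 0.0090156 = 0.57998.
P₀ = e^(−E₀/kT) / Z = 0.57096/0.57998 = 0.984.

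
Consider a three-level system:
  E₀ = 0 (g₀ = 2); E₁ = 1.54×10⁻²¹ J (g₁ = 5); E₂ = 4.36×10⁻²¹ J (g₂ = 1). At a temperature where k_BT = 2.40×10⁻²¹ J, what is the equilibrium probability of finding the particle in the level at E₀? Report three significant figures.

Eᵢ/kT = 0, 0.64167, 1.8167.
Z = Σ gᵢe^(−Eᵢ/kT) = 2·e^(−0) + 5·e^(−0.64167) + 1·e^(−1.8167) = 2.0000 + 2.6321 + 0.16256 = 4.7947.
P₀ = g₀ e^(−E₀/kT) / Z = 2.0000/4.7947 = 0.417.

0.417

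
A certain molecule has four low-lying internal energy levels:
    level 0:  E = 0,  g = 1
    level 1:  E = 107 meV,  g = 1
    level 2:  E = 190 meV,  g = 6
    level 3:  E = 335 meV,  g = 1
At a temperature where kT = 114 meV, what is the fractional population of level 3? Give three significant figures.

Eᵢ/kT = 0, 0.93860, 1.6667, 2.9386.
Z = Σ gᵢe^(−Eᵢ/kT) = 1·e^(−0) + 1·e^(−0.93860) + 6·e^(−1.6667) + 1·e^(−2.9386) = 1.0000 + 0.39118 + 1.1332 + 0.052940 = 2.5773.
P₃ = g₃ e^(−E₃/kT) / Z = 0.052940/2.5773 = 0.0205.

0.0205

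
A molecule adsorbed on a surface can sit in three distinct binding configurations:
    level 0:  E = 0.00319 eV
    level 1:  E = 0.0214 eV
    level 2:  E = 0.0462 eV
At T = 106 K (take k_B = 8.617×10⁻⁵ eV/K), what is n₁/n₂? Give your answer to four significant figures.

k_BT = 8.617×10⁻⁵ × 106 K = 0.00913402 eV.
n₁/n₂ = exp[−(E₁−E₂)/kT] = exp(−(-0.0248 eV)/(0.00913402 eV)) = exp(2.71512) = 15.11.

15.11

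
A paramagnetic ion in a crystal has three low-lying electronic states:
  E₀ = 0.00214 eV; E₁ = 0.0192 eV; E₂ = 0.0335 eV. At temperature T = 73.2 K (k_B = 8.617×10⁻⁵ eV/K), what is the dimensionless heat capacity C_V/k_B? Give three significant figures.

0.575

k_BT = 8.617×10⁻⁵ × 73.2 K = 0.0063076 eV.
Eᵢ/kT = 0.33927, 3.0439, 5.3111.
Z = Σ e^(−Eᵢ/kT) = e^(−0.33927) + e^(−3.0439) + e^(−5.3111) = 0.71229 + 0.047649 + 0.0049365 = 0.76488.
⟨E⟩ = 0.0034052 eV, ⟨E²⟩ = 0.000034472 eV².
C_V/k_B = (⟨E²⟩ − ⟨E⟩²)/(kT)² = (0.000034472 − 0.000011595)/0.000039786 = 0.575.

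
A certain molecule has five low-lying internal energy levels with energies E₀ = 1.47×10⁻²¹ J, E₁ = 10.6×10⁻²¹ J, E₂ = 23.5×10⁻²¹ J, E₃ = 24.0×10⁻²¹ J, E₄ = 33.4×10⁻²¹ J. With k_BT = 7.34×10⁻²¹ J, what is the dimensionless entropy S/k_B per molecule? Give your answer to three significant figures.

0.840

Eᵢ/kT = 0.20027, 1.4441, 3.2016, 3.2698, 4.5504.
Z = Σ e^(−Eᵢ/kT) = e^(−0.20027) + e^(−1.4441) + e^(−3.2016) + e^(−3.2698) + e^(−4.5504) = 0.81851 + 0.23596 + 0.040697 + 0.038014 + 0.010563 = 1.1437.
⟨E⟩ = Σ EᵢPᵢ = 5.1813 ×10⁻²¹ J.
S/k_B = ln Z + ⟨E⟩/kT = ln(1.1437) + 5.1813/7.34 = 0.13427 + 0.70590 = 0.840.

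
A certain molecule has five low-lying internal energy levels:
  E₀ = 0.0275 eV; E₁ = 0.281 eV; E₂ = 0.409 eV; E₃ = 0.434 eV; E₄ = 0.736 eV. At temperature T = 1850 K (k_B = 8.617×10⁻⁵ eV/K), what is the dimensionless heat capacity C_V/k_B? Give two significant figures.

k_BT = 8.617×10⁻⁵ × 1850 K = 0.1594 eV.
Eᵢ/kT = 0.1725, 1.763, 2.566, 2.723, 4.617.
Z = Σ e^(−Eᵢ/kT) = e^(−0.1725) + e^(−1.763) + e^(−2.566) + e^(−2.723) + e^(−4.617) = 0.8416 + 0.1715 + 0.07684 + 0.06568 + 0.009882 = 1.166.
⟨E⟩ = 0.1188 eV, ⟨E²⟩ = 0.03838 eV².
C_V/k_B = (⟨E²⟩ − ⟨E⟩²)/(kT)² = (0.03838 − 0.01411)/0.02541 = 0.96.

0.96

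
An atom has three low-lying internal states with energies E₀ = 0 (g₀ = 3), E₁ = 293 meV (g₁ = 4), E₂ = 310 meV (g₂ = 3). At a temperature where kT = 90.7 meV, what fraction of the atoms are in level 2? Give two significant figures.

0.030

Eᵢ/kT = 0, 3.230, 3.418.
Z = Σ gᵢe^(−Eᵢ/kT) = 3·e^(−0) + 4·e^(−3.230) + 3·e^(−3.418) = 3.000 + 0.1582 + 0.09833 = 3.257.
P₂ = g₂ e^(−E₂/kT) / Z = 0.09833/3.257 = 0.030.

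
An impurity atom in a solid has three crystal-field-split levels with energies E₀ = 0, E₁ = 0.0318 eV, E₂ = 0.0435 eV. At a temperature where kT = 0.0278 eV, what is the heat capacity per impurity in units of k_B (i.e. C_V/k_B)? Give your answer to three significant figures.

Eᵢ/kT = 0, 1.1439, 1.5647.
Z = Σ e^(−Eᵢ/kT) = e^(−0) + e^(−1.1439) + e^(−1.5647) = 1.0000 + 0.31857 + 0.20915 = 1.5277.
⟨E⟩ = 0.012587 eV, ⟨E²⟩ = 0.00046993 eV².
C_V/k_B = (⟨E²⟩ − ⟨E⟩²)/(kT)² = (0.00046993 − 0.00015843)/0.00077284 = 0.403.

0.403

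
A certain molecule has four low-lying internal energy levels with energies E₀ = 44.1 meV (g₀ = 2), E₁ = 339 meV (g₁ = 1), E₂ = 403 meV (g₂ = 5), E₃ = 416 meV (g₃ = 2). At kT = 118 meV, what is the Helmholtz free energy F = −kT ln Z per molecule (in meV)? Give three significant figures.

Eᵢ/kT = 0.37373, 2.8729, 3.4153, 3.5254.
Z = Σ gᵢe^(−Eᵢ/kT) = 2·e^(−0.37373) + 1·e^(−2.8729) + 5·e^(−3.4153) + 2·e^(−3.5254) = 1.3763 + 0.056535 + 0.16433 + 0.058880 = 1.6560.
F = −kT ln Z = −118 × ln(1.6560) = −118 × 0.50441 = -59.5 meV.

-59.5 meV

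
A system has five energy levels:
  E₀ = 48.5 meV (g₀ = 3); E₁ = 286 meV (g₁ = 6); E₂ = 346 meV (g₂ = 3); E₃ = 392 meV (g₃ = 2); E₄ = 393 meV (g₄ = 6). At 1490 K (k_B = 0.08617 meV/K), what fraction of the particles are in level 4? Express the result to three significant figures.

k_BT = 0.08617 × 1490 K = 128.39 meV.
Eᵢ/kT = 0.37776, 2.2276, 2.6949, 3.0532, 3.0610.
Z = Σ gᵢe^(−Eᵢ/kT) = 3·e^(−0.37776) + 6·e^(−2.2276) + 3·e^(−2.6949) + 2·e^(−3.0532) + 6·e^(−3.0610) = 2.0562 + 0.64672 + 0.20265 + 0.094415 + 0.28104 = 3.2810.
P₄ = g₄ e^(−E₄/kT) / Z = 0.28104/3.2810 = 0.0857.

0.0857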